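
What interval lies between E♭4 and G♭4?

Counting letters E–F–G gives a third.
Eb→Gb = 3 semitones, 1 narrower than the major third (4), so minor.

minor third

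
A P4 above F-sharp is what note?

F up a perfect fourth is Bb, so the target letter is B.
From F#, a perfect fourth is 5 semitones up: B.

B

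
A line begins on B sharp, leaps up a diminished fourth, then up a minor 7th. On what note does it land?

D

A diminished fourth up from B# is E (letter E, 4 semitones up).
A minor seventh up from E is D (letter D, 10 semitones up).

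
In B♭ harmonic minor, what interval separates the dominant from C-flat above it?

diminished fifth

The dominant of Bb harmonic minor is F.
F up to Cb: letters F→C make it a fifth; 6 semitones makes it diminished.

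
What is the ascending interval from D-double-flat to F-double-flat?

The letter names run D→F, a span of 2 letter steps, so the interval is some kind of third.
Dbb to Fbb is 3 semitones. A major third is 4, so 3 makes it minor.

minor third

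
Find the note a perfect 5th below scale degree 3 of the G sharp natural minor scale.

E

Scale degree 3 of G# natural minor is B.
A perfect fifth (7 semitones) below B lands on the letter E, giving E.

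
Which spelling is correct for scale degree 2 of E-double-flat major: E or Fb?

Each scale degree takes a distinct letter name. Degree 2 of a scale on E must use the letter F.
Fb and E are enharmonically the same pitch, but only Fb uses the letter F, so it is the correct spelling here.

Fb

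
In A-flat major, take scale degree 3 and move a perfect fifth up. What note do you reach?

G

Scale degree 3 of Ab major is C.
A perfect fifth (7 semitones) above C lands on the letter G, giving G.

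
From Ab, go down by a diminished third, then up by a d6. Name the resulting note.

Db

A diminished third down from Ab is F# (letter F, 2 semitones down).
A diminished sixth up from F# is Db (letter D, 7 semitones up).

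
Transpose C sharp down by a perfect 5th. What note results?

F#

A fifth below C lands on the letter F.
A perfect fifth spans 7 semitones, so C# moves to pitch class 6. On the letter F that is F#.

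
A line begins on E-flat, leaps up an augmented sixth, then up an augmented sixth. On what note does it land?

An augmented sixth up from Eb is C# (letter C, 10 semitones up).
An augmented sixth up from C# is A## (letter A, 10 semitones up).

A##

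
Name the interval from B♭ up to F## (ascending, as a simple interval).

doubly augmented fifth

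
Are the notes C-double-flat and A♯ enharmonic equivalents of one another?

Cbb = pitch class 10 and A# = pitch class 10 — the same pitch class, so they are enharmonic equivalents.

Yes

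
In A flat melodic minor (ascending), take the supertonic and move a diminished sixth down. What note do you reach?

D#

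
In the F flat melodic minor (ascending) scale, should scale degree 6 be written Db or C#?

Each scale degree takes a distinct letter name. Degree 6 of a scale on F must use the letter D.
Db and C# are enharmonically the same pitch, but only Db uses the letter D, so it is the correct spelling here.

Db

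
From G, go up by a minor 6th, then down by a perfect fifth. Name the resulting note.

A minor sixth up from G is Eb (letter E, 8 semitones up).
A perfect fifth down from Eb is Ab (letter A, 7 semitones down).

Ab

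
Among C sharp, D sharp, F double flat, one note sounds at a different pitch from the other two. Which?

C#

In 12-tone equal temperament, enharmonic equivalents share a pitch class. C# is pitch class 1; D# is pitch class 3; Fbb is pitch class 3.
D# and Fbb share pitch class 3, while C# is pitch class 1.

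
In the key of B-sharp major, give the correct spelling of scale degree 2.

C##

The B# major scale runs B# C## D## E# F## G## A##.
Degree 2 is C##.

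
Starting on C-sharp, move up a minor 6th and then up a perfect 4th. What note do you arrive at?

A minor sixth up from C# is A (letter A, 8 semitones up).
A perfect fourth up from A is D (letter D, 5 semitones up).

D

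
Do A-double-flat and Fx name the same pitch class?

Yes

Abb is pitch class 7; F## is pitch class 7.
All spellings map to pitch class 7, so they are enharmonically equivalent.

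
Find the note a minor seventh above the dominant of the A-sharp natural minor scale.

The dominant of A# natural minor is E#.
A minor seventh (10 semitones) above E# lands on the letter D, giving D#.

D#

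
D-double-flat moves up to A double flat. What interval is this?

perfect fifth

The letter names run D→A, a span of 4 letter steps, so the interval is some kind of fifth.
Dbb to Abb is 7 semitones. A perfect fifth is 7, so 7 makes it perfect.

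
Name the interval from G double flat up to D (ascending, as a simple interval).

doubly augmented fifth

The letter names run G→D, a span of 4 letter steps, so the interval is some kind of fifth.
Gbb to D is 9 semitones. A perfect fifth is 7, so 9 makes it doubly augmented.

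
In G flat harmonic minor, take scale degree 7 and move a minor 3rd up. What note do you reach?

Ab

Scale degree 7 of Gb harmonic minor is F.
A minor third (3 semitones) above F lands on the letter A, giving Ab.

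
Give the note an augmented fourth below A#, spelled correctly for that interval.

E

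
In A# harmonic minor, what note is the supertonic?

B#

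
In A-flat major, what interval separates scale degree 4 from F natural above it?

major third

Scale degree 4 of Ab major is Db.
Db up to F: letters D→F make it a third; 4 semitones makes it major.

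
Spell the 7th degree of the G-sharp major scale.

The G# major scale runs G# A# B# C# D# E# F##.
Degree 7 is F##.

F##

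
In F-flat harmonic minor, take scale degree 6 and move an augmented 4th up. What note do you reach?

Scale degree 6 of Fb harmonic minor is Dbb.
An augmented fourth (6 semitones) above Dbb lands on the letter G, giving Gb.

Gb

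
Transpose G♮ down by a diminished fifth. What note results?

A fifth below G lands on the letter C.
A diminished fifth spans 6 semitones, so G moves to pitch class 1. On the letter C that is C#.

C#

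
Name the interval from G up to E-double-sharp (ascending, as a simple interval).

Counting letters G–A–B–C–D–E gives a sixth.
G→E## = 11 semitones, 2 wider than the major sixth (9), so doubly augmented.

doubly augmented sixth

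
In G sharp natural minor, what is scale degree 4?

Degree 4 takes the letter 3 steps above G, which is C.
In natural minor, degree 4 sits 5 semitones above the tonic. G# + 5 semitones is pitch class 1, spelled on C as C#.

C#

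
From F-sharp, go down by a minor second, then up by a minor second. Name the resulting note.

F#

A minor second down from F# is E# (letter E, 1 semitone down).
A minor second up from E# is F# (letter F, 1 semitone up).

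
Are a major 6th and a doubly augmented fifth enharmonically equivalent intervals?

A major sixth spans 9 semitones; a doubly augmented fifth spans 9.
They are enharmonically equivalent.

Yes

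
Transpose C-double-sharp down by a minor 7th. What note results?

A seventh below C lands on the letter D.
A minor seventh spans 10 semitones, so C## moves to pitch class 4. On the letter D that is D##.

D##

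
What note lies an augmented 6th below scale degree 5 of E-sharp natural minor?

D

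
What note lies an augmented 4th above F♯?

A fourth above F lands on the letter B.
An augmented fourth spans 6 semitones, so F# moves to pitch class 0. On the letter B that is B#.

B#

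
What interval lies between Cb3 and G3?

The letter names run C→G, a span of 4 letter steps, so the interval is some kind of fifth.
Cb to G is 8 semitones. A perfect fifth is 7, so 8 makes it augmented.

augmented fifth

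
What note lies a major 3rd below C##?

A third below C lands on the letter A.
A major third spans 4 semitones, so C## moves to pitch class 10. On the letter A that is A#.

A#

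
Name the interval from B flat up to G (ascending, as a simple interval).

major sixth

The letter names run B→G, a span of 5 letter steps, so the interval is some kind of sixth.
Bb to G is 9 semitones. A major sixth is 9, so 9 makes it major.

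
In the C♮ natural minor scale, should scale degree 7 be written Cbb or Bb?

Each scale degree takes a distinct letter name. Degree 7 of a scale on C must use the letter B.
Bb and Cbb are enharmonically the same pitch, but only Bb uses the letter B, so it is the correct spelling here.

Bb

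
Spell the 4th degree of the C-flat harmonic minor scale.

Degree 4 takes the letter 3 steps above C, which is F.
In harmonic minor, degree 4 sits 5 semitones above the tonic. Cb + 5 semitones is pitch class 4, spelled on F as Fb.

Fb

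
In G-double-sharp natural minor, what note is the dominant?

Degree 5 takes the letter 4 steps above G, which is D.
In natural minor, degree 5 sits 7 semitones above the tonic. G## + 7 semitones is pitch class 4, spelled on D as D##.

D##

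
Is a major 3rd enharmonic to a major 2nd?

A major third spans 4 semitones; a major second spans 2.
The spans differ, so they are not enharmonic equivalents.

No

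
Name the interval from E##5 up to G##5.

minor third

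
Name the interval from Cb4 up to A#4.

doubly augmented sixth

The letter names run C→A, a span of 5 letter steps, so the interval is some kind of sixth.
Cb to A# is 11 semitones. A major sixth is 9, so 11 makes it doubly augmented.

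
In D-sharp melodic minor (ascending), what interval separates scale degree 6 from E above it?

diminished fourth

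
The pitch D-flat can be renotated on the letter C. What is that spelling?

Plain C sits 1 semitone below Db, so on the letter C the same pitch needs a sharp: C#.

C#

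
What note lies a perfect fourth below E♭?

E down a perfect fourth is B, so the target letter is B.
From Eb, a perfect fourth is 5 semitones down: Bb.

Bb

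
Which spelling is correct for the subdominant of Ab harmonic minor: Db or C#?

Each scale degree takes a distinct letter name. Degree 4 of a scale on A must use the letter D.
Db and C# are enharmonically the same pitch, but only Db uses the letter D, so it is the correct spelling here.

Db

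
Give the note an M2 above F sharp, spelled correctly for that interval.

F up a major second is G, so the target letter is G.
From F#, a major second is 2 semitones up: G#.

G#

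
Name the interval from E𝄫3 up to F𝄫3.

Counting letters E–F gives a second.
Ebb→Fbb = 1 semitone, 1 narrower than the major second (2), so minor.

minor second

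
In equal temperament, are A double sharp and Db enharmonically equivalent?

No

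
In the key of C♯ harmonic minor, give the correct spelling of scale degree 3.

E

The C# harmonic minor scale runs C# D# E F# G# A B#.
Degree 3 is E.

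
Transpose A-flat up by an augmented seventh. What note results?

G#

A seventh above A lands on the letter G.
An augmented seventh spans 12 semitones, so Ab moves to pitch class 8. On the letter G that is G#.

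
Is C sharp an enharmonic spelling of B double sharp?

C# = pitch class 1 and B## = pitch class 1 — the same pitch class, so they are enharmonic equivalents.

Yes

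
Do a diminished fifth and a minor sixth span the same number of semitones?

A diminished fifth spans 6 semitones; a minor sixth spans 8.
The spans differ, so they are not enharmonic equivalents.

No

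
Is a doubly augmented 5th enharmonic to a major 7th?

No

A doubly augmented fifth spans 9 semitones; a major seventh spans 11.
The spans differ, so they are not enharmonic equivalents.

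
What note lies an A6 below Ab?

A sixth below A lands on the letter C.
An augmented sixth spans 10 semitones, so Ab moves to pitch class 10. On the letter C that is Cbb.

Cbb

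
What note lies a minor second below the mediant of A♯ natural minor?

The mediant of A# natural minor is C#.
A minor second (1 semitone) below C# lands on the letter B, giving B#.

B#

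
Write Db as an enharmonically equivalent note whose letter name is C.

C#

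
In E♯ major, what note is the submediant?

The E# major scale runs E# F## G## A# B# C## D##.
Degree 6 is C##.

C##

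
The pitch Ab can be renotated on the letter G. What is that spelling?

G#

Ab is pitch class 8. The letter G alone is pitch class 7.
To reach pitch class 8 from G requires an offset of +1 semitone, i.e. sharp: G#.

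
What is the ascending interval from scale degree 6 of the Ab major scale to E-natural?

major seventh

Scale degree 6 of Ab major is F.
F up to E: letters F→E make it a seventh; 11 semitones makes it major.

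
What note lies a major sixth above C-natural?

A

A sixth above C lands on the letter A.
A major sixth spans 9 semitones, so C moves to pitch class 9. On the letter A that is A.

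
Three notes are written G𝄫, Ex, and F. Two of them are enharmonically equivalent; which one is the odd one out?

In 12-tone equal temperament, enharmonic equivalents share a pitch class. Gbb is pitch class 5; E## is pitch class 6; F is pitch class 5.
Gbb and F share pitch class 5, while E## is pitch class 6.

E##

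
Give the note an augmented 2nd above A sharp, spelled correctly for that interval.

B##

A up a major second is B, so the target letter is B.
From A#, an augmented second is 3 semitones up: B##.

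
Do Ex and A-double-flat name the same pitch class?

Two spellings are enharmonically equivalent only if they share a pitch class.
Here E## → 6, Abb → 7; 6 ≠ 7, so they are not.

No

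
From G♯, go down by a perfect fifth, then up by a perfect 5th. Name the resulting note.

G#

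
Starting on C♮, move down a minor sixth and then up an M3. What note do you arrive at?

G#

A minor sixth down from C is E (letter E, 8 semitones down).
A major third up from E is G# (letter G, 4 semitones up).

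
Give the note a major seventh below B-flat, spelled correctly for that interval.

Cb

A seventh below B lands on the letter C.
A major seventh spans 11 semitones, so Bb moves to pitch class 11. On the letter C that is Cb.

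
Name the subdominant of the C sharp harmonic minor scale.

F#

The C# harmonic minor scale runs C# D# E F# G# A B#.
Degree 4 is F#.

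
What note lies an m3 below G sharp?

E#

A third below G lands on the letter E.
A minor third spans 3 semitones, so G# moves to pitch class 5. On the letter E that is E#.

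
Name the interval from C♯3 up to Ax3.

Counting letters C–D–E–F–G–A gives a sixth.
C#→A## = 10 semitones, 1 wider than the major sixth (9), so augmented.

augmented sixth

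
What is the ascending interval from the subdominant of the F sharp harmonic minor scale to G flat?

The subdominant of F# harmonic minor is B.
B up to Gb: letters B→G make it a sixth; 7 semitones makes it diminished.

diminished sixth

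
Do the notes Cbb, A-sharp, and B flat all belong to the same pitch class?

Yes

Cbb is pitch class 10; A# is pitch class 10; Bb is pitch class 10.
All spellings map to pitch class 10, so they are enharmonically equivalent.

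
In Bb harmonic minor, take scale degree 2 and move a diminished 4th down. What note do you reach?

G#

Scale degree 2 of Bb harmonic minor is C.
A diminished fourth (4 semitones) below C lands on the letter G, giving G#.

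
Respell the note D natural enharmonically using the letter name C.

C##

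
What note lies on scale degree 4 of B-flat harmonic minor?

Degree 4 takes the letter 3 steps above B, which is E.
In harmonic minor, degree 4 sits 5 semitones above the tonic. Bb + 5 semitones is pitch class 3, spelled on E as Eb.

Eb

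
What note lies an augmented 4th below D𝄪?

A#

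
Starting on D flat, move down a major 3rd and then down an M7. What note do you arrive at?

Cbb

A major third down from Db is Bbb (letter B, 4 semitones down).
A major seventh down from Bbb is Cbb (letter C, 11 semitones down).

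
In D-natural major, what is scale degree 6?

Degree 6 takes the letter 5 steps above D, which is B.
In major, degree 6 sits 9 semitones above the tonic. D + 9 semitones is pitch class 11, spelled on B as B.

B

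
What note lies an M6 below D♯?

A sixth below D lands on the letter F.
A major sixth spans 9 semitones, so D# moves to pitch class 6. On the letter F that is F#.

F#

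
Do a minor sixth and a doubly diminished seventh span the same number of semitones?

A minor sixth spans 8 semitones; a doubly diminished seventh spans 8.
They are enharmonically equivalent.

Yes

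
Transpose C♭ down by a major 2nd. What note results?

Bbb

C down a major second is Bb, so the target letter is B.
From Cb, a major second is 2 semitones down: Bbb.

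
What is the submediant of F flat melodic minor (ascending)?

The Fb melodic minor (ascending) scale runs Fb Gb Abb Bbb Cb Db Eb.
Degree 6 is Db.

Db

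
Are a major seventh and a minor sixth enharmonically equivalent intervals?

No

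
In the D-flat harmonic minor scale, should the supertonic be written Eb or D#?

Eb

Each scale degree takes a distinct letter name. Degree 2 of a scale on D must use the letter E.
Eb and D# are enharmonically the same pitch, but only Eb uses the letter E, so it is the correct spelling here.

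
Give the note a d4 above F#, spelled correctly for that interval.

F up a perfect fourth is Bb, so the target letter is B.
From F#, a diminished fourth is 4 semitones up: Bb.

Bb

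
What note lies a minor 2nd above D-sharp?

A second above D lands on the letter E.
A minor second spans 1 semitone, so D# moves to pitch class 4. On the letter E that is E.

E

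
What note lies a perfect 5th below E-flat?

Ab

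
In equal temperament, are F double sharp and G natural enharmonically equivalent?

Yes

F## is pitch class 7; G is pitch class 7.
All spellings map to pitch class 7, so they are enharmonically equivalent.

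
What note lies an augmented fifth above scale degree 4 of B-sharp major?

Scale degree 4 of B# major is E#.
An augmented fifth (8 semitones) above E# lands on the letter B, giving B##.

B##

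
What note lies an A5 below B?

B down a perfect fifth is E, so the target letter is E.
From B, an augmented fifth is 8 semitones down: Eb.

Eb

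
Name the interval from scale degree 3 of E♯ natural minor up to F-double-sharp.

Scale degree 3 of E# natural minor is G#.
G# up to F##: letters G→F make it a seventh; 11 semitones makes it major.

major seventh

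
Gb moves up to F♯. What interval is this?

augmented seventh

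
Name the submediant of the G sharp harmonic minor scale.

The G# harmonic minor scale runs G# A# B C# D# E F##.
Degree 6 is E.

E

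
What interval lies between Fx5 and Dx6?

major sixth

The letter names run F→D, a span of 5 letter steps, so the interval is some kind of sixth.
F## to D## is 9 semitones. A major sixth is 9, so 9 makes it major.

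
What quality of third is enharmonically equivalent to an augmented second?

An augmented second spans 3 semitones.
A third spanning 3 semitones is minor (the major third is 4).

minor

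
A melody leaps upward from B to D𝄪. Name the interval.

augmented third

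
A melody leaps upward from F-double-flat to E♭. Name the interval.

augmented seventh

Counting letters F–G–A–B–C–D–E gives a seventh.
Fbb→Eb = 12 semitones, 1 wider than the major seventh (11), so augmented.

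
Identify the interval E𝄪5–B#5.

The letter names run E→B, a span of 4 letter steps, so the interval is some kind of fifth.
E## to B# is 6 semitones. A perfect fifth is 7, so 6 makes it diminished.

diminished fifth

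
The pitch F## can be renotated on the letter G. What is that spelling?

F## is pitch class 7. The letter G alone is pitch class 7.
Pitch class 7 on G needs no accidental: G.

G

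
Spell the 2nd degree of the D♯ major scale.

E#

Degree 2 takes the letter 1 step above D, which is E.
In major, degree 2 sits 2 semitones above the tonic. D# + 2 semitones is pitch class 5, spelled on E as E#.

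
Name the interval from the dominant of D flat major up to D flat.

perfect fourth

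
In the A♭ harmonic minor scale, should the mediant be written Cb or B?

Cb

Each scale degree takes a distinct letter name. Degree 3 of a scale on A must use the letter C.
Cb and B are enharmonically the same pitch, but only Cb uses the letter C, so it is the correct spelling here.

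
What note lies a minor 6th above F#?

D

F up a major sixth is D, so the target letter is D.
From F#, a minor sixth is 8 semitones up: D.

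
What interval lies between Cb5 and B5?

augmented seventh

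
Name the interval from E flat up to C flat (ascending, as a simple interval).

The letter names run E→C, a span of 5 letter steps, so the interval is some kind of sixth.
Eb to Cb is 8 semitones. A major sixth is 9, so 8 makes it minor.

minor sixth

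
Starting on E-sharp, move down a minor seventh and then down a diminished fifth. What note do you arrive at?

A minor seventh down from E# is F## (letter F, 10 semitones down).
A diminished fifth down from F## is B## (letter B, 6 semitones down).

B##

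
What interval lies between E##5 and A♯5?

diminished fourth

Counting letters E–F–G–A gives a fourth.
E##→A# = 4 semitones, 1 narrower than the perfect fourth (5), so diminished.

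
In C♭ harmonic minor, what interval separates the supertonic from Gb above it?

perfect fourth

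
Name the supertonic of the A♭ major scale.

Bb

Degree 2 takes the letter 1 step above A, which is B.
In major, degree 2 sits 2 semitones above the tonic. Ab + 2 semitones is pitch class 10, spelled on B as Bb.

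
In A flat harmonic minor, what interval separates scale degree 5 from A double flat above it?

Scale degree 5 of Ab harmonic minor is Eb.
Eb up to Abb: letters E→A make it a fourth; 4 semitones makes it diminished.

diminished fourth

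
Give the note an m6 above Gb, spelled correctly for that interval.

Ebb

A sixth above G lands on the letter E.
A minor sixth spans 8 semitones, so Gb moves to pitch class 2. On the letter E that is Ebb.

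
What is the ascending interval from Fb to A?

augmented third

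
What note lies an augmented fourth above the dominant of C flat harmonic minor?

C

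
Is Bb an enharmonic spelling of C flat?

No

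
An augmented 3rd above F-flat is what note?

A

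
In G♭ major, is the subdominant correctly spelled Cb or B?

Cb

Each scale degree takes a distinct letter name. Degree 4 of a scale on G must use the letter C.
Cb and B are enharmonically the same pitch, but only Cb uses the letter C, so it is the correct spelling here.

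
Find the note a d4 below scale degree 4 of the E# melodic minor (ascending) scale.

E##

Scale degree 4 of E# melodic minor (ascending) is A#.
A diminished fourth (4 semitones) below A# lands on the letter E, giving E##.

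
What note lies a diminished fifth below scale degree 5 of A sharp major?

Scale degree 5 of A# major is E#.
A diminished fifth (6 semitones) below E# lands on the letter A, giving A##.

A##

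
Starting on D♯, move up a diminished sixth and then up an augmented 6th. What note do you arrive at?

G#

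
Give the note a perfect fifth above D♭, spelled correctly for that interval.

A fifth above D lands on the letter A.
A perfect fifth spans 7 semitones, so Db moves to pitch class 8. On the letter A that is Ab.

Ab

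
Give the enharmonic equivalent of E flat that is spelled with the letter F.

Eb is pitch class 3. The letter F alone is pitch class 5.
To reach pitch class 3 from F requires an offset of -2 semitones, i.e. double flat: Fbb.

Fbb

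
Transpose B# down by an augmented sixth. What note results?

D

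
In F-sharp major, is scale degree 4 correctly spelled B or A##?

B

Each scale degree takes a distinct letter name. Degree 4 of a scale on F must use the letter B.
B and A## are enharmonically the same pitch, but only B uses the letter B, so it is the correct spelling here.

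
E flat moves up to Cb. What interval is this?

Counting letters E–F–G–A–B–C gives a sixth.
Eb→Cb = 8 semitones, 1 narrower than the major sixth (9), so minor.

minor sixth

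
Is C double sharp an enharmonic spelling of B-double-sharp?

Two spellings are enharmonically equivalent only if they share a pitch class.
Here C## → 2, B## → 1; 1 ≠ 2, so they are not.

No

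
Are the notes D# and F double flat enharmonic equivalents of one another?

Yes

D# = pitch class 3 and Fbb = pitch class 3 — the same pitch class, so they are enharmonic equivalents.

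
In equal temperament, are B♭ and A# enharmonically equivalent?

Yes

Bb = pitch class 10 and A# = pitch class 10 — the same pitch class, so they are enharmonic equivalents.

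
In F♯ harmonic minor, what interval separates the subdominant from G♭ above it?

diminished sixth

The subdominant of F# harmonic minor is B.
B up to Gb: letters B→G make it a sixth; 7 semitones makes it diminished.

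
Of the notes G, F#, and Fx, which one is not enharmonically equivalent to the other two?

F#

In 12-tone equal temperament, enharmonic equivalents share a pitch class. G is pitch class 7; F# is pitch class 6; F## is pitch class 7.
G and F## share pitch class 7, while F# is pitch class 6.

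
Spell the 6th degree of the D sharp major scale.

B#

The D# major scale runs D# E# F## G# A# B# C##.
Degree 6 is B#.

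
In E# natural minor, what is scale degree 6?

The E# natural minor scale runs E# F## G# A# B# C# D#.
Degree 6 is C#.

C#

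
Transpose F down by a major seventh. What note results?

F down a major seventh is Gb, so the target letter is G.
From F, a major seventh is 11 semitones down: Gb.

Gb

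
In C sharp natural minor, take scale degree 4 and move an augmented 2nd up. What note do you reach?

Scale degree 4 of C# natural minor is F#.
An augmented second (3 semitones) above F# lands on the letter G, giving G##.

G##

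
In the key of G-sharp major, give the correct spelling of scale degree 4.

Degree 4 takes the letter 3 steps above G, which is C.
In major, degree 4 sits 5 semitones above the tonic. G# + 5 semitones is pitch class 1, spelled on C as C#.

C#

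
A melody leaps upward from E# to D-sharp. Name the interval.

The letter names run E→D, a span of 6 letter steps, so the interval is some kind of seventh.
E# to D# is 10 semitones. A major seventh is 11, so 10 makes it minor.

minor seventh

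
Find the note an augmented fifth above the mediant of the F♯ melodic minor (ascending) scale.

E#

The mediant of F# melodic minor (ascending) is A.
An augmented fifth (8 semitones) above A lands on the letter E, giving E#.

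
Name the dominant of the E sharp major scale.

B#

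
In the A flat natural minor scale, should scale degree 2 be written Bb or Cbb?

Bb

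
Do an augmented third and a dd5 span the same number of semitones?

Yes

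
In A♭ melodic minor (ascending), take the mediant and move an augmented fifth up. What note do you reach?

The mediant of Ab melodic minor (ascending) is Cb.
An augmented fifth (8 semitones) above Cb lands on the letter G, giving G.

G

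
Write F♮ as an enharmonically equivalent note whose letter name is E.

E#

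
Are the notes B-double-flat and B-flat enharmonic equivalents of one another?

Bbb is pitch class 9; Bb is pitch class 10.
The pitch classes differ (9 vs. 10), so they are not enharmonic equivalents.

No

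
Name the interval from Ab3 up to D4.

The letter names run A→D, a span of 3 letter steps, so the interval is some kind of fourth.
Ab to D is 6 semitones. A perfect fourth is 5, so 6 makes it augmented.

augmented fourth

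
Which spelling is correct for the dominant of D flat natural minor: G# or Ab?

Each scale degree takes a distinct letter name. Degree 5 of a scale on D must use the letter A.
Ab and G# are enharmonically the same pitch, but only Ab uses the letter A, so it is the correct spelling here.

Ab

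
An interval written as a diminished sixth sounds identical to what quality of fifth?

perfect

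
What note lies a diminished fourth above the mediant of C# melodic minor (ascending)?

Ab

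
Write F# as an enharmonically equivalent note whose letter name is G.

Gb

F# is pitch class 6. The letter G alone is pitch class 7.
To reach pitch class 6 from G requires an offset of -1 semitone, i.e. flat: Gb.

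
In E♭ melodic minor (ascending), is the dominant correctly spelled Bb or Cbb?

Each scale degree takes a distinct letter name. Degree 5 of a scale on E must use the letter B.
Bb and Cbb are enharmonically the same pitch, but only Bb uses the letter B, so it is the correct spelling here.

Bb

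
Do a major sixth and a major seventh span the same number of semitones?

No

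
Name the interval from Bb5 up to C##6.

The letter names run B→C, a span of 1 letter step, so the interval is some kind of second.
Bb to C## is 4 semitones. A major second is 2, so 4 makes it doubly augmented.

doubly augmented second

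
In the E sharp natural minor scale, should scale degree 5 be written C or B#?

Each scale degree takes a distinct letter name. Degree 5 of a scale on E must use the letter B.
B# and C are enharmonically the same pitch, but only B# uses the letter B, so it is the correct spelling here.

B#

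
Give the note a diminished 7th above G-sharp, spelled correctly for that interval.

A seventh above G lands on the letter F.
A diminished seventh spans 9 semitones, so G# moves to pitch class 5. On the letter F that is F.

F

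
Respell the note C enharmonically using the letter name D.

Dbb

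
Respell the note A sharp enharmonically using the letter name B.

Bb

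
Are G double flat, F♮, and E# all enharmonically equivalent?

Yes

Gbb is pitch class 5; F is pitch class 5; E# is pitch class 5.
All spellings map to pitch class 5, so they are enharmonically equivalent.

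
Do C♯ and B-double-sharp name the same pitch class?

Yes

C# is pitch class 1; B## is pitch class 1.
All spellings map to pitch class 1, so they are enharmonically equivalent.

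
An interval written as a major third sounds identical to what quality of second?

A major third spans 4 semitones.
A second spanning 4 semitones is doubly augmented (the major second is 2).

doubly augmented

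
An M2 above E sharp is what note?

A second above E lands on the letter F.
A major second spans 2 semitones, so E# moves to pitch class 7. On the letter F that is F##.

F##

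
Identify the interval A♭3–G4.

The letter names run A→G, a span of 6 letter steps, so the interval is some kind of seventh.
Ab to G is 11 semitones. A major seventh is 11, so 11 makes it major.

major seventh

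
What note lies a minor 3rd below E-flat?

C

A third below E lands on the letter C.
A minor third spans 3 semitones, so Eb moves to pitch class 0. On the letter C that is C.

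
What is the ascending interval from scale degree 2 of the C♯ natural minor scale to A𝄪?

Scale degree 2 of C# natural minor is D#.
D# up to A##: letters D→A make it a fifth; 8 semitones makes it augmented.

augmented fifth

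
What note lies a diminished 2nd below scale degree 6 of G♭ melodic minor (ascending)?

D#

Scale degree 6 of Gb melodic minor (ascending) is Eb.
A diminished second (0 semitones) below Eb lands on the letter D, giving D#.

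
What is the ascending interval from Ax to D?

doubly diminished fourth

Counting letters A–B–C–D gives a fourth.
A##→D = 3 semitones, 2 narrower than the perfect fourth (5), so doubly diminished.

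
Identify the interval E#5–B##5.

Counting letters E–F–G–A–B gives a fifth.
E#→B## = 8 semitones, 1 wider than the perfect fifth (7), so augmented.

augmented fifth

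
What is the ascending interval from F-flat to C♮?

augmented fifth

The letter names run F→C, a span of 4 letter steps, so the interval is some kind of fifth.
Fb to C is 8 semitones. A perfect fifth is 7, so 8 makes it augmented.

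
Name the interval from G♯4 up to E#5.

major sixth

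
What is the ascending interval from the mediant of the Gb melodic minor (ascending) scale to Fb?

perfect fifth

The mediant of Gb melodic minor (ascending) is Bbb.
Bbb up to Fb: letters B→F make it a fifth; 7 semitones makes it perfect.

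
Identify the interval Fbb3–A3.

Counting letters F–G–A gives a third.
Fbb→A = 6 semitones, 2 wider than the major third (4), so doubly augmented.

doubly augmented third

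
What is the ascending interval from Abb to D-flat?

The letter names run A→D, a span of 3 letter steps, so the interval is some kind of fourth.
Abb to Db is 6 semitones. A perfect fourth is 5, so 6 makes it augmented.

augmented fourth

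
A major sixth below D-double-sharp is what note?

F##

D down a major sixth is F, so the target letter is F.
From D##, a major sixth is 9 semitones down: F##.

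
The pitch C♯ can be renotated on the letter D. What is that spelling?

Db

C# is pitch class 1. The letter D alone is pitch class 2.
To reach pitch class 1 from D requires an offset of -1 semitone, i.e. flat: Db.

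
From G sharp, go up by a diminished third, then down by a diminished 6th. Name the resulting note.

D#

A diminished third up from G# is Bb (letter B, 2 semitones up).
A diminished sixth down from Bb is D# (letter D, 7 semitones down).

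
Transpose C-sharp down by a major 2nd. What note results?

C down a major second is Bb, so the target letter is B.
From C#, a major second is 2 semitones down: B.

B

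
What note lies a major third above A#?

C##

A third above A lands on the letter C.
A major third spans 4 semitones, so A# moves to pitch class 2. On the letter C that is C##.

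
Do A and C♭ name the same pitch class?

No

A is pitch class 9; Cb is pitch class 11.
The pitch classes differ (9 vs. 11), so they are not enharmonic equivalents.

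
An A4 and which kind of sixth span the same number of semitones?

An augmented fourth spans 6 semitones.
A sixth spanning 6 semitones is doubly diminished (the major sixth is 9).

doubly diminished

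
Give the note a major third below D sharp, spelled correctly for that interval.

A third below D lands on the letter B.
A major third spans 4 semitones, so D# moves to pitch class 11. On the letter B that is B.

B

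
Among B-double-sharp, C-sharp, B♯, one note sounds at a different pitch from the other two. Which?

B#

In 12-tone equal temperament, enharmonic equivalents share a pitch class. B## is pitch class 1; C# is pitch class 1; B# is pitch class 0.
B## and C# share pitch class 1, while B# is pitch class 0.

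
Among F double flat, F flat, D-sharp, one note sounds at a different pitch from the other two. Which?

In 12-tone equal temperament, enharmonic equivalents share a pitch class. Fbb is pitch class 3; Fb is pitch class 4; D# is pitch class 3.
Fbb and D# share pitch class 3, while Fb is pitch class 4.

Fb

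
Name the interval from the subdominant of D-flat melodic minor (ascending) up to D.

augmented fifth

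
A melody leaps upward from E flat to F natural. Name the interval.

The letter names run E→F, a span of 1 letter step, so the interval is some kind of second.
Eb to F is 2 semitones. A major second is 2, so 2 makes it major.

major second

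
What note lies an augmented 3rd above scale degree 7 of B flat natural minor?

C#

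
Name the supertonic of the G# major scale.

A#

Degree 2 takes the letter 1 step above G, which is A.
In major, degree 2 sits 2 semitones above the tonic. G# + 2 semitones is pitch class 10, spelled on A as A#.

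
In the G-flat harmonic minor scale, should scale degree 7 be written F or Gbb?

F

Each scale degree takes a distinct letter name. Degree 7 of a scale on G must use the letter F.
F and Gbb are enharmonically the same pitch, but only F uses the letter F, so it is the correct spelling here.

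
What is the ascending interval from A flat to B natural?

The letter names run A→B, a span of 1 letter step, so the interval is some kind of second.
Ab to B is 3 semitones. A major second is 2, so 3 makes it augmented.

augmented second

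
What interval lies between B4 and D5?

The letter names run B→D, a span of 2 letter steps, so the interval is some kind of third.
B to D is 3 semitones. A major third is 4, so 3 makes it minor.

minor third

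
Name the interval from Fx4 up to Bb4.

doubly diminished fourth

The letter names run F→B, a span of 3 letter steps, so the interval is some kind of fourth.
F## to Bb is 3 semitones. A perfect fourth is 5, so 3 makes it doubly diminished.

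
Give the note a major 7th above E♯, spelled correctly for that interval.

A seventh above E lands on the letter D.
A major seventh spans 11 semitones, so E# moves to pitch class 4. On the letter D that is D##.

D##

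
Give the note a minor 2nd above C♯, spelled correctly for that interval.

D

C up a major second is D, so the target letter is D.
From C#, a minor second is 1 semitone up: D.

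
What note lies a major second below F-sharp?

E

A second below F lands on the letter E.
A major second spans 2 semitones, so F# moves to pitch class 4. On the letter E that is E.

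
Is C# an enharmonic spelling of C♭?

Two spellings are enharmonically equivalent only if they share a pitch class.
Here C# → 1, Cb → 11; 1 ≠ 11, so they are not.

No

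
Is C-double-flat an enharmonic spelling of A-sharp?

Cbb = pitch class 10 and A# = pitch class 10 — the same pitch class, so they are enharmonic equivalents.

Yes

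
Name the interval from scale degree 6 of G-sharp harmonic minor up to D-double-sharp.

Scale degree 6 of G# harmonic minor is E.
E up to D##: letters E→D make it a seventh; 12 semitones makes it augmented.

augmented seventh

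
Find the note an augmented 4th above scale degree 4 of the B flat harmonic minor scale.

A

Scale degree 4 of Bb harmonic minor is Eb.
An augmented fourth (6 semitones) above Eb lands on the letter A, giving A.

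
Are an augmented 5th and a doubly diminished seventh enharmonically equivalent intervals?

Yes

An augmented fifth spans 8 semitones; a doubly diminished seventh spans 8.
They are enharmonically equivalent.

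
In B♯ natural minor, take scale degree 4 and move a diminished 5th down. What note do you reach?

Scale degree 4 of B# natural minor is E#.
A diminished fifth (6 semitones) below E# lands on the letter A, giving A##.

A##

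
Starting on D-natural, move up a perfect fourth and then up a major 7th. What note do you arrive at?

A perfect fourth up from D is G (letter G, 5 semitones up).
A major seventh up from G is F# (letter F, 11 semitones up).

F#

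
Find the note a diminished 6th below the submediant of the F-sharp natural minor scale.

F##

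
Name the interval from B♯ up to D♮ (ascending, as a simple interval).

diminished third

Counting letters B–C–D gives a third.
B#→D = 2 semitones, 2 narrower than the major third (4), so diminished.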